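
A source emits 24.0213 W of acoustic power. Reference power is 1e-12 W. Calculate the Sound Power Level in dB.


Given values:
  W = 24.0213 W
  W_ref = 1e-12 W
Formula: SWL = 10 * log10(W / W_ref)
Compute ratio: W / W_ref = 24021300000000
Compute log10: log10(24021300000000) = 13.380597
Multiply: SWL = 10 * 13.380597 = 133.81

133.81 dB


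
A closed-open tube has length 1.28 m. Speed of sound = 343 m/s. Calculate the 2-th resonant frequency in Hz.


Given values:
  Tube type: closed-open, L = 1.28 m, c = 343 m/s, n = 2
Formula: f_n = (2n - 1) * c / (4 * L)
Compute 2n - 1 = 2*2 - 1 = 3
Compute 4 * L = 4 * 1.28 = 5.12
f = 3 * 343 / 5.12
f = 200.98

200.98 Hz


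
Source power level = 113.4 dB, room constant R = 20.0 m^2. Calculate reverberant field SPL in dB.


Given values:
  Lw = 113.4 dB, R = 20.0 m^2
Formula: SPL = Lw + 10 * log10(4 / R)
Compute 4 / R = 4 / 20.0 = 0.2
Compute 10 * log10(0.2) = -6.9897
SPL = 113.4 + (-6.9897) = 106.41

106.41 dB


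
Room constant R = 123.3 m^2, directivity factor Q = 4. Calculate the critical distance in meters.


Given values:
  R = 123.3 m^2, Q = 4
Formula: d_c = 0.141 * sqrt(Q * R)
Compute Q * R = 4 * 123.3 = 493.2
Compute sqrt(493.2) = 22.2081
d_c = 0.141 * 22.2081 = 3.131

3.131 m


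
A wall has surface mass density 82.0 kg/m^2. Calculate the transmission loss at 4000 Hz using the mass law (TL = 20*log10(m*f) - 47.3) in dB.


Given values:
  m = 82.0 kg/m^2, f = 4000 Hz
Formula: TL = 20 * log10(m * f) - 47.3
Compute m * f = 82.0 * 4000 = 328000.0
Compute log10(328000.0) = 5.515874
Compute 20 * 5.515874 = 110.3175
TL = 110.3175 - 47.3 = 63.02

63.02 dB


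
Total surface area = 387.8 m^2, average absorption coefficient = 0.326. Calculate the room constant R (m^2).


Given values:
  S = 387.8 m^2, alpha = 0.326
Formula: R = S * alpha / (1 - alpha)
Numerator: 387.8 * 0.326 = 126.4228
Denominator: 1 - 0.326 = 0.674
R = 126.4228 / 0.674 = 187.57

187.57 m^2


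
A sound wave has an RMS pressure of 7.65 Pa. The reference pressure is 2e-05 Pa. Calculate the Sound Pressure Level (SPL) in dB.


Given values:
  p = 7.65 Pa
  p_ref = 2e-05 Pa
Formula: SPL = 20 * log10(p / p_ref)
Compute ratio: p / p_ref = 7.65 / 2e-05 = 382500
Compute log10: log10(382500) = 5.582631
Multiply: SPL = 20 * 5.582631 = 111.65

111.65 dB


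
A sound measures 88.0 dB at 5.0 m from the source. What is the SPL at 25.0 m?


Given values:
  SPL1 = 88.0 dB, r1 = 5.0 m, r2 = 25.0 m
Formula: SPL2 = SPL1 - 20 * log10(r2 / r1)
Compute ratio: r2 / r1 = 25.0 / 5.0 = 5.0
Compute log10: log10(5.0) = 0.69897
Compute drop: 20 * 0.69897 = 13.9794
SPL2 = 88.0 - 13.9794 = 74.02

74.02 dB


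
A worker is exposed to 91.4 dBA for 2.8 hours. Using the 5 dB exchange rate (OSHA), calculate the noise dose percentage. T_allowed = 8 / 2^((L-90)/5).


Given values:
  L = 91.4 dBA, T = 2.8 hours
Formula: T_allowed = 8 / 2^((L - 90) / 5)
Compute exponent: (91.4 - 90) / 5 = 0.28
Compute 2^(0.28) = 1.214195
T_allowed = 8 / 1.214195 = 6.588728 hours
Dose = (T / T_allowed) * 100
Dose = (2.8 / 6.588728) * 100 = 42.5

42.5 %


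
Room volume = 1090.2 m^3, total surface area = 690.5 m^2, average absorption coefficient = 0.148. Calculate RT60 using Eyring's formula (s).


Given values:
  V = 1090.2 m^3, S = 690.5 m^2, alpha = 0.148
Formula: RT60 = 0.161 * V / (-S * ln(1 - alpha))
Compute ln(1 - 0.148) = ln(0.852) = -0.160169
Denominator: -690.5 * -0.160169 = 110.5967
Numerator: 0.161 * 1090.2 = 175.5222
RT60 = 175.5222 / 110.5967 = 1.587

1.587 s


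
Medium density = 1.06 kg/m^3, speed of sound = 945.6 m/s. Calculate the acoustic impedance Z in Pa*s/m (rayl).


Given values:
  rho = 1.06 kg/m^3
  c = 945.6 m/s
Formula: Z = rho * c
Z = 1.06 * 945.6
Z = 1002.34

1002.34 rayl


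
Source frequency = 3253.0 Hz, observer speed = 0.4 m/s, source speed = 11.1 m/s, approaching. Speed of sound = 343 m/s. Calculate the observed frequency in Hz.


Given values:
  f_s = 3253.0 Hz, v_o = 0.4 m/s, v_s = 11.1 m/s
  Direction: approaching
Formula: f_o = f_s * (c + v_o) / (c - v_s)
Numerator: c + v_o = 343 + 0.4 = 343.4
Denominator: c - v_s = 343 - 11.1 = 331.9
f_o = 3253.0 * 343.4 / 331.9 = 3365.71

3365.71 Hz


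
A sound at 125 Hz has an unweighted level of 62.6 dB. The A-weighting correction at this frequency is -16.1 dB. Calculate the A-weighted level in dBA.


Given values:
  SPL = 62.6 dB
  A-weighting at 125 Hz = -16.1 dB
Formula: L_A = SPL + A_weight
L_A = 62.6 + (-16.1)
L_A = 46.5

46.5 dBA


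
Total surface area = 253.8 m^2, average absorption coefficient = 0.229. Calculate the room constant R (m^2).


Given values:
  S = 253.8 m^2, alpha = 0.229
Formula: R = S * alpha / (1 - alpha)
Numerator: 253.8 * 0.229 = 58.1202
Denominator: 1 - 0.229 = 0.771
R = 58.1202 / 0.771 = 75.38

75.38 m^2


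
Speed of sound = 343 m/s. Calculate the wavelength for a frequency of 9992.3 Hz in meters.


Given values:
  c = 343 m/s, f = 9992.3 Hz
Formula: lambda = c / f
lambda = 343 / 9992.3
lambda = 0.0343

0.0343 m


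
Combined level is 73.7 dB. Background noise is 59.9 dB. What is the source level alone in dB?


Given values:
  L_total = 73.7 dB, L_bg = 59.9 dB
Formula: L_source = 10 * log10(10^(L_total/10) - 10^(L_bg/10))
Convert to linear:
  10^(73.7/10) = 23442288.1532
  10^(59.9/10) = 977237.221
Difference: 23442288.1532 - 977237.221 = 22465050.9322
L_source = 10 * log10(22465050.9322) = 73.52

73.52 dB


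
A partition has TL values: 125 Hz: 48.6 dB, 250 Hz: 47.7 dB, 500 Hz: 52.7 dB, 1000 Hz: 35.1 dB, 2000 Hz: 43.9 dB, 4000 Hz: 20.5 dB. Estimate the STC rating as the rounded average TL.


Given TL values at each frequency:
  125 Hz: 48.6 dB
  250 Hz: 47.7 dB
  500 Hz: 52.7 dB
  1000 Hz: 35.1 dB
  2000 Hz: 43.9 dB
  4000 Hz: 20.5 dB
Formula: STC ~ round(average of TL values)
Sum = 48.6 + 47.7 + 52.7 + 35.1 + 43.9 + 20.5 = 248.5
Average = 248.5 / 6 = 41.42
Rounded: 41

41


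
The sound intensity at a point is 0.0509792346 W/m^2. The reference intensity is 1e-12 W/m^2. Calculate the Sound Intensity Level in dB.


Given values:
  I = 0.0509792346 W/m^2
  I_ref = 1e-12 W/m^2
Formula: SIL = 10 * log10(I / I_ref)
Compute ratio: I / I_ref = 50979234600
Compute log10: log10(50979234600) = 10.707393
Multiply: SIL = 10 * 10.707393 = 107.07

107.07 dB


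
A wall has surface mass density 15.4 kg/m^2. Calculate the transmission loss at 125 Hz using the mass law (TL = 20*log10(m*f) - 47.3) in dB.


Given values:
  m = 15.4 kg/m^2, f = 125 Hz
Formula: TL = 20 * log10(m * f) - 47.3
Compute m * f = 15.4 * 125 = 1925.0
Compute log10(1925.0) = 3.284431
Compute 20 * 3.284431 = 65.6886
TL = 65.6886 - 47.3 = 18.39

18.39 dB


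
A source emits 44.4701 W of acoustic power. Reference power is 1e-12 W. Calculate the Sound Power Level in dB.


Given values:
  W = 44.4701 W
  W_ref = 1e-12 W
Formula: SWL = 10 * log10(W / W_ref)
Compute ratio: W / W_ref = 44470100000000
Compute log10: log10(44470100000000) = 13.648068
Multiply: SWL = 10 * 13.648068 = 136.48

136.48 dB


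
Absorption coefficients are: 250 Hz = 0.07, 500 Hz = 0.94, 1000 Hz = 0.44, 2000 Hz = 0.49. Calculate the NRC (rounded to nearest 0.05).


Given values:
  a_250 = 0.07, a_500 = 0.94
  a_1000 = 0.44, a_2000 = 0.49
Formula: NRC = (a250 + a500 + a1000 + a2000) / 4
Sum = 0.07 + 0.94 + 0.44 + 0.49 = 1.94
NRC = 1.94 / 4 = 0.485
Rounded to nearest 0.05: 0.5

0.5


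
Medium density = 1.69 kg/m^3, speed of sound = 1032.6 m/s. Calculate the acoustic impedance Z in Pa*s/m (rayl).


Given values:
  rho = 1.69 kg/m^3
  c = 1032.6 m/s
Formula: Z = rho * c
Z = 1.69 * 1032.6
Z = 1745.09

1745.09 rayl


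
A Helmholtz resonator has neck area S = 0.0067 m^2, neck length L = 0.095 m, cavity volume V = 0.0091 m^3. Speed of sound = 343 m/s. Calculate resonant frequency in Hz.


Given values:
  S = 0.0067 m^2, L = 0.095 m, V = 0.0091 m^3, c = 343 m/s
Formula: f = (c / (2*pi)) * sqrt(S / (V * L))
Compute V * L = 0.0091 * 0.095 = 0.0008645
Compute S / (V * L) = 0.0067 / 0.0008645 = 7.7501
Compute sqrt(7.7501) = 2.7839
Compute c / (2*pi) = 343 / 6.283185 = 54.590148
f = 54.590148 * 2.7839 = 151.97

151.97 Hz


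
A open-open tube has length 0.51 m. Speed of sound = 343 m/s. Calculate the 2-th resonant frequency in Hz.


Given values:
  Tube type: open-open, L = 0.51 m, c = 343 m/s, n = 2
Formula: f_n = n * c / (2 * L)
Compute 2 * L = 2 * 0.51 = 1.02
f = 2 * 343 / 1.02
f = 672.55

672.55 Hz


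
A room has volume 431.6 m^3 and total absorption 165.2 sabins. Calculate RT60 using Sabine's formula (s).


Given values:
  V = 431.6 m^3
  A = 165.2 sabins
Formula: RT60 = 0.161 * V / A
Numerator: 0.161 * 431.6 = 69.4876
RT60 = 69.4876 / 165.2 = 0.421

0.421 s


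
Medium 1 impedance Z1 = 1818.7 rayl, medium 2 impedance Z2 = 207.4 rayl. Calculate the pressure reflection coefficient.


Given values:
  Z1 = 1818.7 rayl, Z2 = 207.4 rayl
Formula: R = (Z2 - Z1) / (Z2 + Z1)
Numerator: Z2 - Z1 = 207.4 - 1818.7 = -1611.3
Denominator: Z2 + Z1 = 207.4 + 1818.7 = 2026.1
R = -1611.3 / 2026.1 = -0.7953

-0.7953


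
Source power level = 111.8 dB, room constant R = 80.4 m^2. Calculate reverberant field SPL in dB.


Given values:
  Lw = 111.8 dB, R = 80.4 m^2
Formula: SPL = Lw + 10 * log10(4 / R)
Compute 4 / R = 4 / 80.4 = 0.049751
Compute 10 * log10(0.049751) = -13.032
SPL = 111.8 + (-13.032) = 98.77

98.77 dB


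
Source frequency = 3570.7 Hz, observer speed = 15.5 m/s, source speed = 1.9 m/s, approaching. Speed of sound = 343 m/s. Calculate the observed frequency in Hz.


Given values:
  f_s = 3570.7 Hz, v_o = 15.5 m/s, v_s = 1.9 m/s
  Direction: approaching
Formula: f_o = f_s * (c + v_o) / (c - v_s)
Numerator: c + v_o = 343 + 15.5 = 358.5
Denominator: c - v_s = 343 - 1.9 = 341.1
f_o = 3570.7 * 358.5 / 341.1 = 3752.85

3752.85 Hz


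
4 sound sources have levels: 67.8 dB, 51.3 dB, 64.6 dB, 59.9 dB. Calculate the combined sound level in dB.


Formula: L_total = 10 * log10( sum(10^(Li/10)) )
  Source 1: 10^(67.8/10) = 6025595.8607
  Source 2: 10^(51.3/10) = 134896.2883
  Source 3: 10^(64.6/10) = 2884031.5031
  Source 4: 10^(59.9/10) = 977237.221
Sum of linear values = 10021760.8731
L_total = 10 * log10(10021760.8731) = 70.01

70.01 dB


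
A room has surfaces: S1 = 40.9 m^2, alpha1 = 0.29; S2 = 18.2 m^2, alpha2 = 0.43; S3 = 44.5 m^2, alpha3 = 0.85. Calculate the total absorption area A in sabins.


Given surfaces:
  Surface 1: 40.9 * 0.29 = 11.861
  Surface 2: 18.2 * 0.43 = 7.826
  Surface 3: 44.5 * 0.85 = 37.825
Formula: A = sum(Si * alpha_i)
A = 11.861 + 7.826 + 37.825
A = 57.51

57.51 sabins


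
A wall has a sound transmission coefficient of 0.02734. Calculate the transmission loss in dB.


Given values:
  tau = 0.02734
Formula: TL = 10 * log10(1 / tau)
Compute 1 / tau = 1 / 0.02734 = 36.5764
Compute log10(36.5764) = 1.563201
TL = 10 * 1.563201 = 15.63

15.63 dB


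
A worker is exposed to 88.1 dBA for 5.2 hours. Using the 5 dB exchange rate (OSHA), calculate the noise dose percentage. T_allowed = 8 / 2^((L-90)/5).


Given values:
  L = 88.1 dBA, T = 5.2 hours
Formula: T_allowed = 8 / 2^((L - 90) / 5)
Compute exponent: (88.1 - 90) / 5 = -0.38
Compute 2^(-0.38) = 0.768438
T_allowed = 8 / 0.768438 = 10.410729 hours
Dose = (T / T_allowed) * 100
Dose = (5.2 / 10.410729) * 100 = 49.95

49.95 %


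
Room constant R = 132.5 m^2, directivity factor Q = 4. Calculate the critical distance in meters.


Given values:
  R = 132.5 m^2, Q = 4
Formula: d_c = 0.141 * sqrt(Q * R)
Compute Q * R = 4 * 132.5 = 530.0
Compute sqrt(530.0) = 23.0217
d_c = 0.141 * 23.0217 = 3.246

3.246 m


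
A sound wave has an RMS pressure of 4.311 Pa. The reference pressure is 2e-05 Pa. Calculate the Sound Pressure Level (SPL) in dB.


Given values:
  p = 4.311 Pa
  p_ref = 2e-05 Pa
Formula: SPL = 20 * log10(p / p_ref)
Compute ratio: p / p_ref = 4.311 / 2e-05 = 215550
Compute log10: log10(215550) = 5.333548
Multiply: SPL = 20 * 5.333548 = 106.67

106.67 dB


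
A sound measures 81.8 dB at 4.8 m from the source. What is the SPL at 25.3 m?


Given values:
  SPL1 = 81.8 dB, r1 = 4.8 m, r2 = 25.3 m
Formula: SPL2 = SPL1 - 20 * log10(r2 / r1)
Compute ratio: r2 / r1 = 25.3 / 4.8 = 5.2708
Compute log10: log10(5.2708) = 0.721877
Compute drop: 20 * 0.721877 = 14.4375
SPL2 = 81.8 - 14.4375 = 67.36

67.36 dB


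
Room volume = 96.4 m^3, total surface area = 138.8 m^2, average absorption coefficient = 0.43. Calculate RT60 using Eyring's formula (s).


Given values:
  V = 96.4 m^3, S = 138.8 m^2, alpha = 0.43
Formula: RT60 = 0.161 * V / (-S * ln(1 - alpha))
Compute ln(1 - 0.43) = ln(0.57) = -0.562119
Denominator: -138.8 * -0.562119 = 78.0221
Numerator: 0.161 * 96.4 = 15.5204
RT60 = 15.5204 / 78.0221 = 0.199

0.199 s


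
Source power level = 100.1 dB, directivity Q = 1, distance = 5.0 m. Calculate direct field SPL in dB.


Given values:
  Lw = 100.1 dB, Q = 1, r = 5.0 m
Formula: SPL = Lw + 10 * log10(Q / (4 * pi * r^2))
Compute 4 * pi * r^2 = 4 * pi * 5.0^2 = 314.1593
Compute Q / denom = 1 / 314.1593 = 0.0031831
Compute 10 * log10(0.0031831) = -24.9715
SPL = 100.1 + (-24.9715) = 75.13

75.13 dB


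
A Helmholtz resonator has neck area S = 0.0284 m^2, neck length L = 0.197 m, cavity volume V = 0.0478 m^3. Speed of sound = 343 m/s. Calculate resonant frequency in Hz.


Given values:
  S = 0.0284 m^2, L = 0.197 m, V = 0.0478 m^3, c = 343 m/s
Formula: f = (c / (2*pi)) * sqrt(S / (V * L))
Compute V * L = 0.0478 * 0.197 = 0.0094166
Compute S / (V * L) = 0.0284 / 0.0094166 = 3.016
Compute sqrt(3.016) = 1.736663
Compute c / (2*pi) = 343 / 6.283185 = 54.590148
f = 54.590148 * 1.736663 = 94.8

94.8 Hz


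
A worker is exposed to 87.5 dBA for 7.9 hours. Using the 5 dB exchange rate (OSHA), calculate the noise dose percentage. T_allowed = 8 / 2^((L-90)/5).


Given values:
  L = 87.5 dBA, T = 7.9 hours
Formula: T_allowed = 8 / 2^((L - 90) / 5)
Compute exponent: (87.5 - 90) / 5 = -0.5
Compute 2^(-0.5) = 0.707107
T_allowed = 8 / 0.707107 = 11.313705 hours
Dose = (T / T_allowed) * 100
Dose = (7.9 / 11.313705) * 100 = 69.83

69.83 %


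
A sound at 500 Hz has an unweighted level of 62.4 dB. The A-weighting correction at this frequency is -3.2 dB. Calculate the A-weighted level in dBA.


Given values:
  SPL = 62.4 dB
  A-weighting at 500 Hz = -3.2 dB
Formula: L_A = SPL + A_weight
L_A = 62.4 + (-3.2)
L_A = 59.2

59.2 dBA


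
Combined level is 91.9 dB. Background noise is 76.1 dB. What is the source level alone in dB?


Given values:
  L_total = 91.9 dB, L_bg = 76.1 dB
Formula: L_source = 10 * log10(10^(L_total/10) - 10^(L_bg/10))
Convert to linear:
  10^(91.9/10) = 1548816618.9125
  10^(76.1/10) = 40738027.7804
Difference: 1548816618.9125 - 40738027.7804 = 1508078591.1321
L_source = 10 * log10(1508078591.1321) = 91.78

91.78 dB


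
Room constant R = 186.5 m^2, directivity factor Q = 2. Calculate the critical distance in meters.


Given values:
  R = 186.5 m^2, Q = 2
Formula: d_c = 0.141 * sqrt(Q * R)
Compute Q * R = 2 * 186.5 = 373.0
Compute sqrt(373.0) = 19.3132
d_c = 0.141 * 19.3132 = 2.723

2.723 m


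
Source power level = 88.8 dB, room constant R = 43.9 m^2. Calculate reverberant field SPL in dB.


Given values:
  Lw = 88.8 dB, R = 43.9 m^2
Formula: SPL = Lw + 10 * log10(4 / R)
Compute 4 / R = 4 / 43.9 = 0.091116
Compute 10 * log10(0.091116) = -10.4041
SPL = 88.8 + (-10.4041) = 78.4

78.4 dB


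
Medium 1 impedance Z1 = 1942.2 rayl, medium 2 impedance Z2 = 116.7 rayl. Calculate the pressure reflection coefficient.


Given values:
  Z1 = 1942.2 rayl, Z2 = 116.7 rayl
Formula: R = (Z2 - Z1) / (Z2 + Z1)
Numerator: Z2 - Z1 = 116.7 - 1942.2 = -1825.5
Denominator: Z2 + Z1 = 116.7 + 1942.2 = 2058.9
R = -1825.5 / 2058.9 = -0.8866

-0.8866


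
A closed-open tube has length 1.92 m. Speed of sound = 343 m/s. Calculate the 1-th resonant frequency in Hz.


Given values:
  Tube type: closed-open, L = 1.92 m, c = 343 m/s, n = 1
Formula: f_n = (2n - 1) * c / (4 * L)
Compute 2n - 1 = 2*1 - 1 = 1
Compute 4 * L = 4 * 1.92 = 7.68
f = 1 * 343 / 7.68
f = 44.66

44.66 Hz


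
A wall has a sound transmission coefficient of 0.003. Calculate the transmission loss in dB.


Given values:
  tau = 0.003
Formula: TL = 10 * log10(1 / tau)
Compute 1 / tau = 1 / 0.003 = 333.3333
Compute log10(333.3333) = 2.522879
TL = 10 * 2.522879 = 25.23

25.23 dB


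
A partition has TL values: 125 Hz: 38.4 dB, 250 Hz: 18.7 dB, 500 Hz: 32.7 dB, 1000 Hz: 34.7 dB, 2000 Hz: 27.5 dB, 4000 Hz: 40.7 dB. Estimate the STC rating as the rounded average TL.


Given TL values at each frequency:
  125 Hz: 38.4 dB
  250 Hz: 18.7 dB
  500 Hz: 32.7 dB
  1000 Hz: 34.7 dB
  2000 Hz: 27.5 dB
  4000 Hz: 40.7 dB
Formula: STC ~ round(average of TL values)
Sum = 38.4 + 18.7 + 32.7 + 34.7 + 27.5 + 40.7 = 192.7
Average = 192.7 / 6 = 32.12
Rounded: 32

32


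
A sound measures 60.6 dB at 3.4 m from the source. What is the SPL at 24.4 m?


Given values:
  SPL1 = 60.6 dB, r1 = 3.4 m, r2 = 24.4 m
Formula: SPL2 = SPL1 - 20 * log10(r2 / r1)
Compute ratio: r2 / r1 = 24.4 / 3.4 = 7.1765
Compute log10: log10(7.1765) = 0.855913
Compute drop: 20 * 0.855913 = 17.1183
SPL2 = 60.6 - 17.1183 = 43.48

43.48 dB


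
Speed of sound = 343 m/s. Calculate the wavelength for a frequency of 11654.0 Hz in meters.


Given values:
  c = 343 m/s, f = 11654.0 Hz
Formula: lambda = c / f
lambda = 343 / 11654.0
lambda = 0.0294

0.0294 m


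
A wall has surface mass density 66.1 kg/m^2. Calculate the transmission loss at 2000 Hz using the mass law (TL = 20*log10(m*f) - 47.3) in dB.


Given values:
  m = 66.1 kg/m^2, f = 2000 Hz
Formula: TL = 20 * log10(m * f) - 47.3
Compute m * f = 66.1 * 2000 = 132200.0
Compute log10(132200.0) = 5.121231
Compute 20 * 5.121231 = 102.4246
TL = 102.4246 - 47.3 = 55.12

55.12 dB


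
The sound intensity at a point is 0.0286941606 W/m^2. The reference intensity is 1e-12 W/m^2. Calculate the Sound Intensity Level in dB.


Given values:
  I = 0.0286941606 W/m^2
  I_ref = 1e-12 W/m^2
Formula: SIL = 10 * log10(I / I_ref)
Compute ratio: I / I_ref = 28694160600
Compute log10: log10(28694160600) = 10.457794
Multiply: SIL = 10 * 10.457794 = 104.58

104.58 dB


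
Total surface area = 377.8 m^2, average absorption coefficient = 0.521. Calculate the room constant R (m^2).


Given values:
  S = 377.8 m^2, alpha = 0.521
Formula: R = S * alpha / (1 - alpha)
Numerator: 377.8 * 0.521 = 196.8338
Denominator: 1 - 0.521 = 0.479
R = 196.8338 / 0.479 = 410.93

410.93 m^2


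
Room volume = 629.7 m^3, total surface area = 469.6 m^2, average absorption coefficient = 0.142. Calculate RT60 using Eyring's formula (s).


Given values:
  V = 629.7 m^3, S = 469.6 m^2, alpha = 0.142
Formula: RT60 = 0.161 * V / (-S * ln(1 - alpha))
Compute ln(1 - 0.142) = ln(0.858) = -0.153151
Denominator: -469.6 * -0.153151 = 71.9197
Numerator: 0.161 * 629.7 = 101.3817
RT60 = 101.3817 / 71.9197 = 1.41

1.41 s


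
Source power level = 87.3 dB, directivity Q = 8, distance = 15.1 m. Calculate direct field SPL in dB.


Given values:
  Lw = 87.3 dB, Q = 8, r = 15.1 m
Formula: SPL = Lw + 10 * log10(Q / (4 * pi * r^2))
Compute 4 * pi * r^2 = 4 * pi * 15.1^2 = 2865.2582
Compute Q / denom = 8 / 2865.2582 = 0.00279207
Compute 10 * log10(0.00279207) = -25.5407
SPL = 87.3 + (-25.5407) = 61.76

61.76 dB


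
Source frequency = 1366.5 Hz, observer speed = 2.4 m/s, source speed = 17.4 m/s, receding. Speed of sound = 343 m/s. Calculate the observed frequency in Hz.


Given values:
  f_s = 1366.5 Hz, v_o = 2.4 m/s, v_s = 17.4 m/s
  Direction: receding
Formula: f_o = f_s * (c - v_o) / (c + v_s)
Numerator: c - v_o = 343 - 2.4 = 340.6
Denominator: c + v_s = 343 + 17.4 = 360.4
f_o = 1366.5 * 340.6 / 360.4 = 1291.43

1291.43 Hz


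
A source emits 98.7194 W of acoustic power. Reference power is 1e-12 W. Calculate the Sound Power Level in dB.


Given values:
  W = 98.7194 W
  W_ref = 1e-12 W
Formula: SWL = 10 * log10(W / W_ref)
Compute ratio: W / W_ref = 98719400000000
Compute log10: log10(98719400000000) = 13.994403
Multiply: SWL = 10 * 13.994403 = 139.94

139.94 dB


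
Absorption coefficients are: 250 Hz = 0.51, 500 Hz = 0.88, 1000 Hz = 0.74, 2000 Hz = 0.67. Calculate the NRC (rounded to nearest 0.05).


Given values:
  a_250 = 0.51, a_500 = 0.88
  a_1000 = 0.74, a_2000 = 0.67
Formula: NRC = (a250 + a500 + a1000 + a2000) / 4
Sum = 0.51 + 0.88 + 0.74 + 0.67 = 2.8
NRC = 2.8 / 4 = 0.7
Rounded to nearest 0.05: 0.7

0.7


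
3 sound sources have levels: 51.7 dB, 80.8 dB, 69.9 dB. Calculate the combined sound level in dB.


Formula: L_total = 10 * log10( sum(10^(Li/10)) )
  Source 1: 10^(51.7/10) = 147910.8388
  Source 2: 10^(80.8/10) = 120226443.4617
  Source 3: 10^(69.9/10) = 9772372.2096
Sum of linear values = 130146726.5101
L_total = 10 * log10(130146726.5101) = 81.14

81.14 dB


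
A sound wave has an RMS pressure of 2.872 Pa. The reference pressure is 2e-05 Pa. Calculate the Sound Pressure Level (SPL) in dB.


Given values:
  p = 2.872 Pa
  p_ref = 2e-05 Pa
Formula: SPL = 20 * log10(p / p_ref)
Compute ratio: p / p_ref = 2.872 / 2e-05 = 143600
Compute log10: log10(143600) = 5.157154
Multiply: SPL = 20 * 5.157154 = 103.14

103.14 dB


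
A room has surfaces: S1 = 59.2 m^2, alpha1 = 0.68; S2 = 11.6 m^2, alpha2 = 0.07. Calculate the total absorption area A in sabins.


Given surfaces:
  Surface 1: 59.2 * 0.68 = 40.256
  Surface 2: 11.6 * 0.07 = 0.812
Formula: A = sum(Si * alpha_i)
A = 40.256 + 0.812
A = 41.07

41.07 sabins


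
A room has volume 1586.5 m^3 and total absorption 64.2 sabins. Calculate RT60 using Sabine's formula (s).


Given values:
  V = 1586.5 m^3
  A = 64.2 sabins
Formula: RT60 = 0.161 * V / A
Numerator: 0.161 * 1586.5 = 255.4265
RT60 = 255.4265 / 64.2 = 3.979

3.979 s


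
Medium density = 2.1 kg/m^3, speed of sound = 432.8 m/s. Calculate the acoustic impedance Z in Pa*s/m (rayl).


Given values:
  rho = 2.1 kg/m^3
  c = 432.8 m/s
Formula: Z = rho * c
Z = 2.1 * 432.8
Z = 908.88

908.88 rayl


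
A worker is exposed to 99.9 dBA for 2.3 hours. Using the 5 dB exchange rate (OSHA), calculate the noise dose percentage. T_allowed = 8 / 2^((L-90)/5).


Given values:
  L = 99.9 dBA, T = 2.3 hours
Formula: T_allowed = 8 / 2^((L - 90) / 5)
Compute exponent: (99.9 - 90) / 5 = 1.98
Compute 2^(1.98) = 3.944931
T_allowed = 8 / 3.944931 = 2.027919 hours
Dose = (T / T_allowed) * 100
Dose = (2.3 / 2.027919) * 100 = 113.42

113.42 %


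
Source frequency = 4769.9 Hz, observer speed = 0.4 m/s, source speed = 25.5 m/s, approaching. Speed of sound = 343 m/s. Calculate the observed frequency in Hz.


Given values:
  f_s = 4769.9 Hz, v_o = 0.4 m/s, v_s = 25.5 m/s
  Direction: approaching
Formula: f_o = f_s * (c + v_o) / (c - v_s)
Numerator: c + v_o = 343 + 0.4 = 343.4
Denominator: c - v_s = 343 - 25.5 = 317.5
f_o = 4769.9 * 343.4 / 317.5 = 5159.0

5159.0 Hz


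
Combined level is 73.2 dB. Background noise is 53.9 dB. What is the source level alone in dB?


Given values:
  L_total = 73.2 dB, L_bg = 53.9 dB
Formula: L_source = 10 * log10(10^(L_total/10) - 10^(L_bg/10))
Convert to linear:
  10^(73.2/10) = 20892961.3085
  10^(53.9/10) = 245470.8916
Difference: 20892961.3085 - 245470.8916 = 20647490.4169
L_source = 10 * log10(20647490.4169) = 73.15

73.15 dB


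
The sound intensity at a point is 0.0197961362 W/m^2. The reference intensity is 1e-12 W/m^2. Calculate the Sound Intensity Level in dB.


Given values:
  I = 0.0197961362 W/m^2
  I_ref = 1e-12 W/m^2
Formula: SIL = 10 * log10(I / I_ref)
Compute ratio: I / I_ref = 19796136200
Compute log10: log10(19796136200) = 10.29658
Multiply: SIL = 10 * 10.29658 = 102.97

102.97 dB


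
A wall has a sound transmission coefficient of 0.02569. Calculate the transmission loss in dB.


Given values:
  tau = 0.02569
Formula: TL = 10 * log10(1 / tau)
Compute 1 / tau = 1 / 0.02569 = 38.9257
Compute log10(38.9257) = 1.590236
TL = 10 * 1.590236 = 15.9

15.9 dB


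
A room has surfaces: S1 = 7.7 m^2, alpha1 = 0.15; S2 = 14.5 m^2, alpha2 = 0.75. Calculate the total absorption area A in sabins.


Given surfaces:
  Surface 1: 7.7 * 0.15 = 1.155
  Surface 2: 14.5 * 0.75 = 10.875
Formula: A = sum(Si * alpha_i)
A = 1.155 + 10.875
A = 12.03

12.03 sabins


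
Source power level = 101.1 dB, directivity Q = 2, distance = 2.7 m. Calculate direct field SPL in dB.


Given values:
  Lw = 101.1 dB, Q = 2, r = 2.7 m
Formula: SPL = Lw + 10 * log10(Q / (4 * pi * r^2))
Compute 4 * pi * r^2 = 4 * pi * 2.7^2 = 91.6088
Compute Q / denom = 2 / 91.6088 = 0.02183196
Compute 10 * log10(0.02183196) = -16.6091
SPL = 101.1 + (-16.6091) = 84.49

84.49 dB


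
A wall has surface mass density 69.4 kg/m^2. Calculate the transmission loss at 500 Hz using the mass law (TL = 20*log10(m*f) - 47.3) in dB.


Given values:
  m = 69.4 kg/m^2, f = 500 Hz
Formula: TL = 20 * log10(m * f) - 47.3
Compute m * f = 69.4 * 500 = 34700.0
Compute log10(34700.0) = 4.540329
Compute 20 * 4.540329 = 90.8066
TL = 90.8066 - 47.3 = 43.51

43.51 dB


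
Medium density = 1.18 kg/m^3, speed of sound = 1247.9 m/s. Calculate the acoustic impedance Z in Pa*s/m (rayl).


Given values:
  rho = 1.18 kg/m^3
  c = 1247.9 m/s
Formula: Z = rho * c
Z = 1.18 * 1247.9
Z = 1472.52

1472.52 rayl


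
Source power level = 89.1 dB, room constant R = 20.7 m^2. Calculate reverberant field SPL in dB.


Given values:
  Lw = 89.1 dB, R = 20.7 m^2
Formula: SPL = Lw + 10 * log10(4 / R)
Compute 4 / R = 4 / 20.7 = 0.193237
Compute 10 * log10(0.193237) = -7.1391
SPL = 89.1 + (-7.1391) = 81.96

81.96 dB


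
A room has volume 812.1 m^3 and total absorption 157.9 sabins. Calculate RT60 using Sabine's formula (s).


Given values:
  V = 812.1 m^3
  A = 157.9 sabins
Formula: RT60 = 0.161 * V / A
Numerator: 0.161 * 812.1 = 130.7481
RT60 = 130.7481 / 157.9 = 0.828

0.828 s


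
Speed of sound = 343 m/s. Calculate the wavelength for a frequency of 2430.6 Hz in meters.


Given values:
  c = 343 m/s, f = 2430.6 Hz
Formula: lambda = c / f
lambda = 343 / 2430.6
lambda = 0.1411

0.1411 m


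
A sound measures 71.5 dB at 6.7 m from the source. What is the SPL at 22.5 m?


Given values:
  SPL1 = 71.5 dB, r1 = 6.7 m, r2 = 22.5 m
Formula: SPL2 = SPL1 - 20 * log10(r2 / r1)
Compute ratio: r2 / r1 = 22.5 / 6.7 = 3.3582
Compute log10: log10(3.3582) = 0.526107
Compute drop: 20 * 0.526107 = 10.5221
SPL2 = 71.5 - 10.5221 = 60.98

60.98 dB


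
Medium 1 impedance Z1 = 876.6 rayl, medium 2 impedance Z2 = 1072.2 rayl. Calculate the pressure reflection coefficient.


Given values:
  Z1 = 876.6 rayl, Z2 = 1072.2 rayl
Formula: R = (Z2 - Z1) / (Z2 + Z1)
Numerator: Z2 - Z1 = 1072.2 - 876.6 = 195.6
Denominator: Z2 + Z1 = 1072.2 + 876.6 = 1948.8
R = 195.6 / 1948.8 = 0.1004

0.1004


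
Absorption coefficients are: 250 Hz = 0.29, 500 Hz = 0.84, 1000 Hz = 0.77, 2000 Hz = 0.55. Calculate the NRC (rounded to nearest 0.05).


Given values:
  a_250 = 0.29, a_500 = 0.84
  a_1000 = 0.77, a_2000 = 0.55
Formula: NRC = (a250 + a500 + a1000 + a2000) / 4
Sum = 0.29 + 0.84 + 0.77 + 0.55 = 2.45
NRC = 2.45 / 4 = 0.6125
Rounded to nearest 0.05: 0.6

0.6


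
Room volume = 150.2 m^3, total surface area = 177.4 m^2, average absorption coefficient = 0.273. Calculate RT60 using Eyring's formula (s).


Given values:
  V = 150.2 m^3, S = 177.4 m^2, alpha = 0.273
Formula: RT60 = 0.161 * V / (-S * ln(1 - alpha))
Compute ln(1 - 0.273) = ln(0.727) = -0.318829
Denominator: -177.4 * -0.318829 = 56.5603
Numerator: 0.161 * 150.2 = 24.1822
RT60 = 24.1822 / 56.5603 = 0.428

0.428 s


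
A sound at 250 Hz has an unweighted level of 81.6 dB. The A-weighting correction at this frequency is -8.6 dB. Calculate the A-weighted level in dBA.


Given values:
  SPL = 81.6 dB
  A-weighting at 250 Hz = -8.6 dB
Formula: L_A = SPL + A_weight
L_A = 81.6 + (-8.6)
L_A = 73.0

73.0 dBA


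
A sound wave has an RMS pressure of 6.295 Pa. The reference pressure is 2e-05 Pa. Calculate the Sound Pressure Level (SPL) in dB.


Given values:
  p = 6.295 Pa
  p_ref = 2e-05 Pa
Formula: SPL = 20 * log10(p / p_ref)
Compute ratio: p / p_ref = 6.295 / 2e-05 = 314750
Compute log10: log10(314750) = 5.497966
Multiply: SPL = 20 * 5.497966 = 109.96

109.96 dB


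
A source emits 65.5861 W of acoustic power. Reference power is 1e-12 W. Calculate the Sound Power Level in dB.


Given values:
  W = 65.5861 W
  W_ref = 1e-12 W
Formula: SWL = 10 * log10(W / W_ref)
Compute ratio: W / W_ref = 65586100000000
Compute log10: log10(65586100000000) = 13.816812
Multiply: SWL = 10 * 13.816812 = 138.17

138.17 dB


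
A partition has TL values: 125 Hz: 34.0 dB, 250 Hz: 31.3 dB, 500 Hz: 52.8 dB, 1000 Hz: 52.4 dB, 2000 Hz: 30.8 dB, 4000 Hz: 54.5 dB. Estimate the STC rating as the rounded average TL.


Given TL values at each frequency:
  125 Hz: 34.0 dB
  250 Hz: 31.3 dB
  500 Hz: 52.8 dB
  1000 Hz: 52.4 dB
  2000 Hz: 30.8 dB
  4000 Hz: 54.5 dB
Formula: STC ~ round(average of TL values)
Sum = 34.0 + 31.3 + 52.8 + 52.4 + 30.8 + 54.5 = 255.8
Average = 255.8 / 6 = 42.63
Rounded: 43

43


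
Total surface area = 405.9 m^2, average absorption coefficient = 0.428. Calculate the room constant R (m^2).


Given values:
  S = 405.9 m^2, alpha = 0.428
Formula: R = S * alpha / (1 - alpha)
Numerator: 405.9 * 0.428 = 173.7252
Denominator: 1 - 0.428 = 0.572
R = 173.7252 / 0.572 = 303.72

303.72 m^2


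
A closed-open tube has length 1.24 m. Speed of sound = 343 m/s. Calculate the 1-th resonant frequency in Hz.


Given values:
  Tube type: closed-open, L = 1.24 m, c = 343 m/s, n = 1
Formula: f_n = (2n - 1) * c / (4 * L)
Compute 2n - 1 = 2*1 - 1 = 1
Compute 4 * L = 4 * 1.24 = 4.96
f = 1 * 343 / 4.96
f = 69.15

69.15 Hz


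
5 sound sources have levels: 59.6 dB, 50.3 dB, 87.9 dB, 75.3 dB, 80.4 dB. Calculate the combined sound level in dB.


Formula: L_total = 10 * log10( sum(10^(Li/10)) )
  Source 1: 10^(59.6/10) = 912010.8394
  Source 2: 10^(50.3/10) = 107151.9305
  Source 3: 10^(87.9/10) = 616595001.8615
  Source 4: 10^(75.3/10) = 33884415.6139
  Source 5: 10^(80.4/10) = 109647819.6143
Sum of linear values = 761146399.8596
L_total = 10 * log10(761146399.8596) = 88.81

88.81 dB


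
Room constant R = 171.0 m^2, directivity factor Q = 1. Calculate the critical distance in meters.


Given values:
  R = 171.0 m^2, Q = 1
Formula: d_c = 0.141 * sqrt(Q * R)
Compute Q * R = 1 * 171.0 = 171.0
Compute sqrt(171.0) = 13.0767
d_c = 0.141 * 13.0767 = 1.844

1.844 m


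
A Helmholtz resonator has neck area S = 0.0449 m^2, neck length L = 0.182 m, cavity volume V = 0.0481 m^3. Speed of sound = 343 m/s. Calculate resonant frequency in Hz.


Given values:
  S = 0.0449 m^2, L = 0.182 m, V = 0.0481 m^3, c = 343 m/s
Formula: f = (c / (2*pi)) * sqrt(S / (V * L))
Compute V * L = 0.0481 * 0.182 = 0.0087542
Compute S / (V * L) = 0.0449 / 0.0087542 = 5.129
Compute sqrt(5.129) = 2.26473
Compute c / (2*pi) = 343 / 6.283185 = 54.590148
f = 54.590148 * 2.26473 = 123.63

123.63 Hz


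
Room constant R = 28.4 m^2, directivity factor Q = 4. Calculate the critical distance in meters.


Given values:
  R = 28.4 m^2, Q = 4
Formula: d_c = 0.141 * sqrt(Q * R)
Compute Q * R = 4 * 28.4 = 113.6
Compute sqrt(113.6) = 10.6583
d_c = 0.141 * 10.6583 = 1.503

1.503 m


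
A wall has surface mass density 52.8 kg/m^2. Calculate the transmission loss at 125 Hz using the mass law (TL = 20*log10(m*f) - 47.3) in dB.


Given values:
  m = 52.8 kg/m^2, f = 125 Hz
Formula: TL = 20 * log10(m * f) - 47.3
Compute m * f = 52.8 * 125 = 6600.0
Compute log10(6600.0) = 3.819544
Compute 20 * 3.819544 = 76.3909
TL = 76.3909 - 47.3 = 29.09

29.09 dB


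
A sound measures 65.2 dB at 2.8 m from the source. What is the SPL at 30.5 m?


Given values:
  SPL1 = 65.2 dB, r1 = 2.8 m, r2 = 30.5 m
Formula: SPL2 = SPL1 - 20 * log10(r2 / r1)
Compute ratio: r2 / r1 = 30.5 / 2.8 = 10.8929
Compute log10: log10(10.8929) = 1.037144
Compute drop: 20 * 1.037144 = 20.7429
SPL2 = 65.2 - 20.7429 = 44.46

44.46 dB


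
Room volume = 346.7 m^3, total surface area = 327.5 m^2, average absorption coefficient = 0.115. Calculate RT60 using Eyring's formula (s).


Given values:
  V = 346.7 m^3, S = 327.5 m^2, alpha = 0.115
Formula: RT60 = 0.161 * V / (-S * ln(1 - alpha))
Compute ln(1 - 0.115) = ln(0.885) = -0.122168
Denominator: -327.5 * -0.122168 = 40.01
Numerator: 0.161 * 346.7 = 55.8187
RT60 = 55.8187 / 40.01 = 1.395

1.395 s


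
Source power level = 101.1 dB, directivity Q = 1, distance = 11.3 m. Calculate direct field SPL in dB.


Given values:
  Lw = 101.1 dB, Q = 1, r = 11.3 m
Formula: SPL = Lw + 10 * log10(Q / (4 * pi * r^2))
Compute 4 * pi * r^2 = 4 * pi * 11.3^2 = 1604.5999
Compute Q / denom = 1 / 1604.5999 = 0.00062321
Compute 10 * log10(0.00062321) = -32.0537
SPL = 101.1 + (-32.0537) = 69.05

69.05 dB


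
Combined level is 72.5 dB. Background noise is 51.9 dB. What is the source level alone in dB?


Given values:
  L_total = 72.5 dB, L_bg = 51.9 dB
Formula: L_source = 10 * log10(10^(L_total/10) - 10^(L_bg/10))
Convert to linear:
  10^(72.5/10) = 17782794.1004
  10^(51.9/10) = 154881.6619
Difference: 17782794.1004 - 154881.6619 = 17627912.4385
L_source = 10 * log10(17627912.4385) = 72.46

72.46 dB


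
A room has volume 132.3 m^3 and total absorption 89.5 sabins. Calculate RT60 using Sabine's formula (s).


Given values:
  V = 132.3 m^3
  A = 89.5 sabins
Formula: RT60 = 0.161 * V / A
Numerator: 0.161 * 132.3 = 21.3003
RT60 = 21.3003 / 89.5 = 0.238

0.238 s


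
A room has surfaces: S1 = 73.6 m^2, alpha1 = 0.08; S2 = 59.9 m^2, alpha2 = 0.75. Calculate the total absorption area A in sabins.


Given surfaces:
  Surface 1: 73.6 * 0.08 = 5.888
  Surface 2: 59.9 * 0.75 = 44.925
Formula: A = sum(Si * alpha_i)
A = 5.888 + 44.925
A = 50.81

50.81 sabins


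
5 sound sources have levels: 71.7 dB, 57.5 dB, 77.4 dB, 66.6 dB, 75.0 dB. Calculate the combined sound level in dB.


Formula: L_total = 10 * log10( sum(10^(Li/10)) )
  Source 1: 10^(71.7/10) = 14791083.8817
  Source 2: 10^(57.5/10) = 562341.3252
  Source 3: 10^(77.4/10) = 54954087.3858
  Source 4: 10^(66.6/10) = 4570881.8961
  Source 5: 10^(75.0/10) = 31622776.6017
Sum of linear values = 106501171.0905
L_total = 10 * log10(106501171.0905) = 80.27

80.27 dB


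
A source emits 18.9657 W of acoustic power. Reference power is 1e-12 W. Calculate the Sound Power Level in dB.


Given values:
  W = 18.9657 W
  W_ref = 1e-12 W
Formula: SWL = 10 * log10(W / W_ref)
Compute ratio: W / W_ref = 18965700000000
Compute log10: log10(18965700000000) = 13.277969
Multiply: SWL = 10 * 13.277969 = 132.78

132.78 dB


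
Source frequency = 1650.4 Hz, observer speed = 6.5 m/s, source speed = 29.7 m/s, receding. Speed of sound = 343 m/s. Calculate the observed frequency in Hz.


Given values:
  f_s = 1650.4 Hz, v_o = 6.5 m/s, v_s = 29.7 m/s
  Direction: receding
Formula: f_o = f_s * (c - v_o) / (c + v_s)
Numerator: c - v_o = 343 - 6.5 = 336.5
Denominator: c + v_s = 343 + 29.7 = 372.7
f_o = 1650.4 * 336.5 / 372.7 = 1490.1

1490.1 Hz


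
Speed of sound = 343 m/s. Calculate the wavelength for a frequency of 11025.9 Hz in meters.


Given values:
  c = 343 m/s, f = 11025.9 Hz
Formula: lambda = c / f
lambda = 343 / 11025.9
lambda = 0.0311

0.0311 m


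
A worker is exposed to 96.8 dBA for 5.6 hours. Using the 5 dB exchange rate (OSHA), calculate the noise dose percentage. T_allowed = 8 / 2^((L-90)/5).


Given values:
  L = 96.8 dBA, T = 5.6 hours
Formula: T_allowed = 8 / 2^((L - 90) / 5)
Compute exponent: (96.8 - 90) / 5 = 1.36
Compute 2^(1.36) = 2.566852
T_allowed = 8 / 2.566852 = 3.116658 hours
Dose = (T / T_allowed) * 100
Dose = (5.6 / 3.116658) * 100 = 179.68

179.68 %


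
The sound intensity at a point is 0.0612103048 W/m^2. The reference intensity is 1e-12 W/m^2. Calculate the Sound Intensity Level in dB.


Given values:
  I = 0.0612103048 W/m^2
  I_ref = 1e-12 W/m^2
Formula: SIL = 10 * log10(I / I_ref)
Compute ratio: I / I_ref = 61210304800
Compute log10: log10(61210304800) = 10.786825
Multiply: SIL = 10 * 10.786825 = 107.87

107.87 dB


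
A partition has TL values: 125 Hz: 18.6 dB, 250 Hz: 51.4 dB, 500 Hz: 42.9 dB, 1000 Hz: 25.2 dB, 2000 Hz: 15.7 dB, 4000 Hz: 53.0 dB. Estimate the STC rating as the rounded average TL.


Given TL values at each frequency:
  125 Hz: 18.6 dB
  250 Hz: 51.4 dB
  500 Hz: 42.9 dB
  1000 Hz: 25.2 dB
  2000 Hz: 15.7 dB
  4000 Hz: 53.0 dB
Formula: STC ~ round(average of TL values)
Sum = 18.6 + 51.4 + 42.9 + 25.2 + 15.7 + 53.0 = 206.8
Average = 206.8 / 6 = 34.47
Rounded: 34

34


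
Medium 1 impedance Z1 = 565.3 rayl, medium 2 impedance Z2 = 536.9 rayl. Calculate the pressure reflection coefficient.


Given values:
  Z1 = 565.3 rayl, Z2 = 536.9 rayl
Formula: R = (Z2 - Z1) / (Z2 + Z1)
Numerator: Z2 - Z1 = 536.9 - 565.3 = -28.4
Denominator: Z2 + Z1 = 536.9 + 565.3 = 1102.2
R = -28.4 / 1102.2 = -0.0258

-0.0258


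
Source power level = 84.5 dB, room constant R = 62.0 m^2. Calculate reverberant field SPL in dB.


Given values:
  Lw = 84.5 dB, R = 62.0 m^2
Formula: SPL = Lw + 10 * log10(4 / R)
Compute 4 / R = 4 / 62.0 = 0.064516
Compute 10 * log10(0.064516) = -11.9033
SPL = 84.5 + (-11.9033) = 72.6

72.6 dB


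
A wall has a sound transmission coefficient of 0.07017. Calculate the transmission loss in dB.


Given values:
  tau = 0.07017
Formula: TL = 10 * log10(1 / tau)
Compute 1 / tau = 1 / 0.07017 = 14.2511
Compute log10(14.2511) = 1.153848
TL = 10 * 1.153848 = 11.54

11.54 dB


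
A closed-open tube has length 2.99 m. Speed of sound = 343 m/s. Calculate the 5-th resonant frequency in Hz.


Given values:
  Tube type: closed-open, L = 2.99 m, c = 343 m/s, n = 5
Formula: f_n = (2n - 1) * c / (4 * L)
Compute 2n - 1 = 2*5 - 1 = 9
Compute 4 * L = 4 * 2.99 = 11.96
f = 9 * 343 / 11.96
f = 258.11

258.11 Hz


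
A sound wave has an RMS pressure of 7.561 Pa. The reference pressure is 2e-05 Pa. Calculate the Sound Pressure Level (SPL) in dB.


Given values:
  p = 7.561 Pa
  p_ref = 2e-05 Pa
Formula: SPL = 20 * log10(p / p_ref)
Compute ratio: p / p_ref = 7.561 / 2e-05 = 378050
Compute log10: log10(378050) = 5.577549
Multiply: SPL = 20 * 5.577549 = 111.55

111.55 dB


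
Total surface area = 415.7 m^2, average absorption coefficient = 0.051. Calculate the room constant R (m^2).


Given values:
  S = 415.7 m^2, alpha = 0.051
Formula: R = S * alpha / (1 - alpha)
Numerator: 415.7 * 0.051 = 21.2007
Denominator: 1 - 0.051 = 0.949
R = 21.2007 / 0.949 = 22.34

22.34 m^2


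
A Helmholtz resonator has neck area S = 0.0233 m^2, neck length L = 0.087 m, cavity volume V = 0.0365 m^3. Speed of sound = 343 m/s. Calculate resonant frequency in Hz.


Given values:
  S = 0.0233 m^2, L = 0.087 m, V = 0.0365 m^3, c = 343 m/s
Formula: f = (c / (2*pi)) * sqrt(S / (V * L))
Compute V * L = 0.0365 * 0.087 = 0.0031755
Compute S / (V * L) = 0.0233 / 0.0031755 = 7.3374
Compute sqrt(7.3374) = 2.708764
Compute c / (2*pi) = 343 / 6.283185 = 54.590148
f = 54.590148 * 2.708764 = 147.87

147.87 Hz


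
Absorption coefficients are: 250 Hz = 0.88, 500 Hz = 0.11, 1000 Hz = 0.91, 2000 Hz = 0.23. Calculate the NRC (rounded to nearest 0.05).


Given values:
  a_250 = 0.88, a_500 = 0.11
  a_1000 = 0.91, a_2000 = 0.23
Formula: NRC = (a250 + a500 + a1000 + a2000) / 4
Sum = 0.88 + 0.11 + 0.91 + 0.23 = 2.13
NRC = 2.13 / 4 = 0.5325
Rounded to nearest 0.05: 0.55

0.55


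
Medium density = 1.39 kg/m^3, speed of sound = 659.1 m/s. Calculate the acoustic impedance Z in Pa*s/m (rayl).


Given values:
  rho = 1.39 kg/m^3
  c = 659.1 m/s
Formula: Z = rho * c
Z = 1.39 * 659.1
Z = 916.15

916.15 rayl


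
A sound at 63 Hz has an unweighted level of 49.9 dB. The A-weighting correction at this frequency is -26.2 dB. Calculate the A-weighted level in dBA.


Given values:
  SPL = 49.9 dB
  A-weighting at 63 Hz = -26.2 dB
Formula: L_A = SPL + A_weight
L_A = 49.9 + (-26.2)
L_A = 23.7

23.7 dBA


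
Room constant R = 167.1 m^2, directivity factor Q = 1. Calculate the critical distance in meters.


Given values:
  R = 167.1 m^2, Q = 1
Formula: d_c = 0.141 * sqrt(Q * R)
Compute Q * R = 1 * 167.1 = 167.1
Compute sqrt(167.1) = 12.9267
d_c = 0.141 * 12.9267 = 1.823

1.823 m
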